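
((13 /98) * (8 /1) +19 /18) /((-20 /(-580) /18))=54143/49 = 1104.96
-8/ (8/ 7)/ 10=-7/10 = -0.70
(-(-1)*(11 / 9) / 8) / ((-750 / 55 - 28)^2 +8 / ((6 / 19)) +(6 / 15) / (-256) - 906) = 106480/594450111 = 0.00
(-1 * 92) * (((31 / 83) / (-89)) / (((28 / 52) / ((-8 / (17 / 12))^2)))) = 341692416/14943901 = 22.87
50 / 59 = 0.85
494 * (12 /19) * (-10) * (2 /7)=-6240/7 = -891.43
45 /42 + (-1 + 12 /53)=221/742 = 0.30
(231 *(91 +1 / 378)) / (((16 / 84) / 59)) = 156274657/24 = 6511444.04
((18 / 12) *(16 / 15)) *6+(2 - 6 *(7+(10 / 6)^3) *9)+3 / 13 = -40051/65 = -616.17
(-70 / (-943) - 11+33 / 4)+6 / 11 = -88391/41492 = -2.13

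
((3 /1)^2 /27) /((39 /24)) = 8/39 = 0.21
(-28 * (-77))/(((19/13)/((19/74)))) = 14014/37 = 378.76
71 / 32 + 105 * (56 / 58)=96139/928 = 103.60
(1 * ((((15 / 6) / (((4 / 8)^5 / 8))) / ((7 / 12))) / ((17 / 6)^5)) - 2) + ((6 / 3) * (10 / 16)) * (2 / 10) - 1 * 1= 129549731/39755996 = 3.26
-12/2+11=5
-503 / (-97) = 503/97 = 5.19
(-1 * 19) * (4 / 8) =-19/2 = -9.50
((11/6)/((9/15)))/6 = 55/108 = 0.51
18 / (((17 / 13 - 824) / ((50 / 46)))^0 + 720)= 18/721 = 0.02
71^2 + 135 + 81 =5257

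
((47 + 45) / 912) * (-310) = -3565/114 = -31.27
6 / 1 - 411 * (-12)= 4938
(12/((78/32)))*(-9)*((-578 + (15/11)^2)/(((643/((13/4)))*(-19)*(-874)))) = 218232/28086883 = 0.01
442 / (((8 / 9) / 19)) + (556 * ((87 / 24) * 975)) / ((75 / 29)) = 3077165/4 = 769291.25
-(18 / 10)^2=-81/25 = -3.24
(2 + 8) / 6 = 5/3 = 1.67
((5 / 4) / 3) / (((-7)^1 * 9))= -5/756 = -0.01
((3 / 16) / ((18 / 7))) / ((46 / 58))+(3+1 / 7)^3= 23580413/757344 = 31.14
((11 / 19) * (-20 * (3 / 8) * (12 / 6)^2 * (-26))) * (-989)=-8485620/19 = -446611.58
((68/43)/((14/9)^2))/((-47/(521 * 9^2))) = -586.81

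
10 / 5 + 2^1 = 4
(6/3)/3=2/3 = 0.67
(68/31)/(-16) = -17/124 = -0.14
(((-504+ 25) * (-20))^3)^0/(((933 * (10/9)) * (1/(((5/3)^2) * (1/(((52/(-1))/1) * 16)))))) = -5/1552512 = 0.00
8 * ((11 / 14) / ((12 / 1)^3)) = 11/3024 = 0.00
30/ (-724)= -15/362 = -0.04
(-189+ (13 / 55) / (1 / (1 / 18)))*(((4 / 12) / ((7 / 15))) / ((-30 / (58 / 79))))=5425813/1642410 = 3.30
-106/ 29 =-3.66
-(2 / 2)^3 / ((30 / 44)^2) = -484/225 = -2.15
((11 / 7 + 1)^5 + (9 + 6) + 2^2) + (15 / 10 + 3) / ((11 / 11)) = 135.93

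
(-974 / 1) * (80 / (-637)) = 77920/637 = 122.32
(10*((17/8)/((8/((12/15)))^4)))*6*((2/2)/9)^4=17/8748000 = 0.00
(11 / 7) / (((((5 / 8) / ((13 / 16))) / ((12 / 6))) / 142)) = 20306/35 = 580.17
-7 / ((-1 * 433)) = 7/433 = 0.02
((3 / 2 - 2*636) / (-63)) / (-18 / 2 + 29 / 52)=-3146/1317 = -2.39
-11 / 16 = -0.69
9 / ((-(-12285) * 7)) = 1/9555 = 0.00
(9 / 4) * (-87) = -783/4 = -195.75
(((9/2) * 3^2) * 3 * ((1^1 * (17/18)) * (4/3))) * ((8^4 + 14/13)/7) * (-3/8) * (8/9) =-2716362/91 = -29850.13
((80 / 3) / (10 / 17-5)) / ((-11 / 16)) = 4352/495 = 8.79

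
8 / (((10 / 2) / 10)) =16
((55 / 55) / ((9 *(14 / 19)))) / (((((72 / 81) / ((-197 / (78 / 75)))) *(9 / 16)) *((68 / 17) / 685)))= -64098875/6552 = -9783.10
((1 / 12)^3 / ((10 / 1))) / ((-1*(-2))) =1/34560 = 0.00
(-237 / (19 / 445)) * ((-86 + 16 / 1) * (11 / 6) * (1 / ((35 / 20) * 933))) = 7734100/17727 = 436.29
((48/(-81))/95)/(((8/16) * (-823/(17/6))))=272/6332985 = 0.00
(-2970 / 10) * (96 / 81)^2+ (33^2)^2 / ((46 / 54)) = 864277337/621 = 1391750.95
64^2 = 4096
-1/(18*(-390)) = 1/7020 = 0.00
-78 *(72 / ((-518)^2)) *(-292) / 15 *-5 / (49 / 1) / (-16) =8541/3286969 = 0.00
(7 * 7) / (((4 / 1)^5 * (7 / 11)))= 77/1024 = 0.08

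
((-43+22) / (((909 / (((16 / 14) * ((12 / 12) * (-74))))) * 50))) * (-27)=-2664/2525 = -1.06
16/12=4/3 = 1.33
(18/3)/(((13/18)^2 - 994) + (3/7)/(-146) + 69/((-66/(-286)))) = -993384/114981107 = -0.01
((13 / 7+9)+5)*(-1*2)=-222/7 = -31.71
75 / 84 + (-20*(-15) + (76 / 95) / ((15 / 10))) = 126599/420 = 301.43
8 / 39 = 0.21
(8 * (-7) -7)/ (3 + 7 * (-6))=21/13 = 1.62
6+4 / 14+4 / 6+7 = 293/21 = 13.95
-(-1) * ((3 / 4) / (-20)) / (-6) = 1/160 = 0.01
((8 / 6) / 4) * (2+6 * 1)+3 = 17/3 = 5.67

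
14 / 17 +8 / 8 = 31/17 = 1.82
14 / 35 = 2/5 = 0.40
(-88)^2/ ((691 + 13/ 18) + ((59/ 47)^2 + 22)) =307916928/28441681 = 10.83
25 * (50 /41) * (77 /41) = 96250/1681 = 57.26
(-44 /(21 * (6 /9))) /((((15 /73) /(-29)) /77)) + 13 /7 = 3586393/105 = 34156.12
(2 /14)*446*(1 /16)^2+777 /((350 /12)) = 602311/22400 = 26.89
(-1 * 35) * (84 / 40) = -147/2 = -73.50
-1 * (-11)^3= 1331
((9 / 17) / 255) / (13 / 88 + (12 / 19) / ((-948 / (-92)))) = 132088/13298335 = 0.01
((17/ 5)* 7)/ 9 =119/45 = 2.64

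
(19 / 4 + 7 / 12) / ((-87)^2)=16/22707 = 0.00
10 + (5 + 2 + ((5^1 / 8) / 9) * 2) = 617/36 = 17.14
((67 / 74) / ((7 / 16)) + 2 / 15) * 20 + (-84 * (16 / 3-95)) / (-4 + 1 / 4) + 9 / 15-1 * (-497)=-5698816/3885 = -1466.88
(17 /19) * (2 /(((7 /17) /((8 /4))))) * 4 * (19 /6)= 2312/21 = 110.10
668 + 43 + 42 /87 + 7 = 20836/29 = 718.48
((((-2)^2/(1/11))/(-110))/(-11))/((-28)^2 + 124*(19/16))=8/204875 = 0.00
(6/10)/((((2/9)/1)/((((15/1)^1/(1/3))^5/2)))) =996451875/4 = 249112968.75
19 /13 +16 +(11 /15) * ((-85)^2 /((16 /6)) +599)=3812021/1560 = 2443.60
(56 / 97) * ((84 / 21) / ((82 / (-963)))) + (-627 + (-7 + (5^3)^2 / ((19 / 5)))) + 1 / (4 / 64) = 261955927/75563 = 3466.72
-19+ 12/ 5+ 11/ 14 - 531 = -546.81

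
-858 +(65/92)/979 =-77278279/90068 = -858.00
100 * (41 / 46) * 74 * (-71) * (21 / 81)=-75394900/621 = -121408.86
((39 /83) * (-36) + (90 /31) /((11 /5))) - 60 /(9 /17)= -10947262/84909 = -128.93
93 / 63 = 31/21 = 1.48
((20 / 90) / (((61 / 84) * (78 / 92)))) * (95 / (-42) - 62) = -496616/21411 = -23.19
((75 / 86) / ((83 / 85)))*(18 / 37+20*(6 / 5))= 2887875/132053 = 21.87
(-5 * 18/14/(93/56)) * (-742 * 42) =3739680/31 = 120634.84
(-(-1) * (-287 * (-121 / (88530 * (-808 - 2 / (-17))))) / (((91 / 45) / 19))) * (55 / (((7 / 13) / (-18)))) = 264396495/31522582 = 8.39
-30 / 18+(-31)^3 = -89378/3 = -29792.67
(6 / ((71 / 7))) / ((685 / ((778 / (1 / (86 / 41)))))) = 2810136/1994035 = 1.41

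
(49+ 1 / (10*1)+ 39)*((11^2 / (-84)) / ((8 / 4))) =-106601/1680 = -63.45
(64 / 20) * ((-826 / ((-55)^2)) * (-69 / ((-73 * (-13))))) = 911904/14353625 = 0.06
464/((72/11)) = 638/9 = 70.89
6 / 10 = 3/5 = 0.60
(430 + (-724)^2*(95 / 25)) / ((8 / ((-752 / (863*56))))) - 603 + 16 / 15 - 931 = -196019767/36246 = -5408.04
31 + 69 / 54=581/18 = 32.28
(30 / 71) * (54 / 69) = 540/1633 = 0.33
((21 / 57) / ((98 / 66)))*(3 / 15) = 33/665 = 0.05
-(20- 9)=-11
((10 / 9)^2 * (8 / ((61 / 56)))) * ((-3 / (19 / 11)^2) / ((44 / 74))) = -9116800/594567 = -15.33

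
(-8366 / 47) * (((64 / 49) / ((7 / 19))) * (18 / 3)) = -1298688/343 = -3786.26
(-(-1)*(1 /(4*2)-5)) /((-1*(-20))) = -39/160 = -0.24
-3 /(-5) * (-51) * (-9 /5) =1377/25 = 55.08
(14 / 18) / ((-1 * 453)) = -7/4077 = 0.00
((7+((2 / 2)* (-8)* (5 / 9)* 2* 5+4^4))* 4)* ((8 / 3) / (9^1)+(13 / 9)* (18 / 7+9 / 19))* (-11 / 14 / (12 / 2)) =-52111169/96957 = -537.47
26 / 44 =13/22 = 0.59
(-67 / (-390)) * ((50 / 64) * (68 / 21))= 5695/13104 = 0.43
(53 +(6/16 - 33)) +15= 283/8 = 35.38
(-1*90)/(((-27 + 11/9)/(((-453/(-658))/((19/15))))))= 2751975/1450232 = 1.90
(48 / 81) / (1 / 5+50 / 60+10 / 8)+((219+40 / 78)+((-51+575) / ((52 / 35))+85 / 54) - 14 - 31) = 50879771/96174 = 529.04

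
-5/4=-1.25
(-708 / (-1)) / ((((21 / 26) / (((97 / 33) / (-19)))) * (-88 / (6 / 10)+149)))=-595192/10241 = -58.12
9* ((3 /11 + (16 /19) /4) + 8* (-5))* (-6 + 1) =1778.25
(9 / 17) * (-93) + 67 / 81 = -66658/1377 = -48.41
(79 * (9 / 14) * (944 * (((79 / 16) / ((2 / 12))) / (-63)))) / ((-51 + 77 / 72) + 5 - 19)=352.63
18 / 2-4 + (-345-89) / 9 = -389/9 = -43.22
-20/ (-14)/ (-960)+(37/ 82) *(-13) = -161657/27552 = -5.87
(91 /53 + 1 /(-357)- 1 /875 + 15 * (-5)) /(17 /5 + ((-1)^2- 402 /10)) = 173332828/84671475 = 2.05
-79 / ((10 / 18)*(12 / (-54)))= 639.90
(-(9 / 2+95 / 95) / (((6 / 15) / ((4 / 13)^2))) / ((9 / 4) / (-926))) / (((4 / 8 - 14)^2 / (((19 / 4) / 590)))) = 1548272/65419731 = 0.02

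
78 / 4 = 39/2 = 19.50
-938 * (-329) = 308602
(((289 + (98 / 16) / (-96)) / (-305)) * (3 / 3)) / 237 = -221903/55514880 = 0.00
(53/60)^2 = 2809/3600 = 0.78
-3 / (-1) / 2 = 3/2 = 1.50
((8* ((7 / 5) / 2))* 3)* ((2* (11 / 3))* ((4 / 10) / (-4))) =-308/25 = -12.32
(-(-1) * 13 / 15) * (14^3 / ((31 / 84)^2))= 83900544/4805 = 17461.09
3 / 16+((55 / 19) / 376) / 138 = 92453/492936 = 0.19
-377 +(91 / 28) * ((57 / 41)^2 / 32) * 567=-57169957/215168 = -265.70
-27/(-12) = 2.25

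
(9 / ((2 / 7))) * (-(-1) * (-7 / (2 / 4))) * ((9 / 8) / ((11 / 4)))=-3969/22 = -180.41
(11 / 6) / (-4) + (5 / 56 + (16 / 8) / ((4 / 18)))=725/84 = 8.63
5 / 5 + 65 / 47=112/47 = 2.38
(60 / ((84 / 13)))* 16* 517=76811.43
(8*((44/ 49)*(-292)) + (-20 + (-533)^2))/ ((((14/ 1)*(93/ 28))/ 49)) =27633194/93 = 297131.12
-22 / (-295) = 22/295 = 0.07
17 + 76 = 93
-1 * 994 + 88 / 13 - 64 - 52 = -14342/13 = -1103.23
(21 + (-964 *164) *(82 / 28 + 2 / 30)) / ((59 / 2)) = -99437974/6195 = -16051.33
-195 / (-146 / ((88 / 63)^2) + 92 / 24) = 2265120/824683 = 2.75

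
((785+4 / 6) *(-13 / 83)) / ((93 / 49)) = -1501409/23157 = -64.84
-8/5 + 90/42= 19/35 = 0.54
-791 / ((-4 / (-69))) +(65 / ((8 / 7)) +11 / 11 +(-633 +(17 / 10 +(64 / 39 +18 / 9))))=-22174673/1560 = -14214.53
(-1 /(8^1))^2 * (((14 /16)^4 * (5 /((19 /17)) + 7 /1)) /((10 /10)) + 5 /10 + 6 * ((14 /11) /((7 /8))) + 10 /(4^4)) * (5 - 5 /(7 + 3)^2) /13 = 61605783/647495680 = 0.10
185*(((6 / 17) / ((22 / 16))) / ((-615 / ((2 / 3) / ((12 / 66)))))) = -592/2091 = -0.28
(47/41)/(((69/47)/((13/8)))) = 28717/22632 = 1.27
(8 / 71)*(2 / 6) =8/213 = 0.04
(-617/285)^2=380689/81225 = 4.69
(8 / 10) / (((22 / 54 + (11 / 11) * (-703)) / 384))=-20736/47425 = -0.44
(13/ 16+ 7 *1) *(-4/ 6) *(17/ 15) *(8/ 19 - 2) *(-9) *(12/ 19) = -52.98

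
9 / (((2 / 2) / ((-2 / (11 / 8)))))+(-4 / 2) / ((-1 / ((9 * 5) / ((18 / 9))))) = 351/11 = 31.91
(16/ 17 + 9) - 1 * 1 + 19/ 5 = 1083/85 = 12.74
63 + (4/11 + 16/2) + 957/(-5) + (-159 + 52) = -12487/55 = -227.04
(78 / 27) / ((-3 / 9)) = -26/3 = -8.67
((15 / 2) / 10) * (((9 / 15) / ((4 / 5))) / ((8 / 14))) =63/64 = 0.98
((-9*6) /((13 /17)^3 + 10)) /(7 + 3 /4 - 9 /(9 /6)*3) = 0.50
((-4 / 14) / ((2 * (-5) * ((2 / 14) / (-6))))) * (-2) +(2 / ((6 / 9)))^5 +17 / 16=19717/80 = 246.46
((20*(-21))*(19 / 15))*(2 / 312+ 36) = -747061/39 = -19155.41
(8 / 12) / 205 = 2/615 = 0.00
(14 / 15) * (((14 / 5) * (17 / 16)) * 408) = 28322/25 = 1132.88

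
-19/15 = -1.27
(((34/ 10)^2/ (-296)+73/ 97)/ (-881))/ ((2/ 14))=-3585169/632381800 = -0.01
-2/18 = -1/9 = -0.11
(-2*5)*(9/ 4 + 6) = -165/2 = -82.50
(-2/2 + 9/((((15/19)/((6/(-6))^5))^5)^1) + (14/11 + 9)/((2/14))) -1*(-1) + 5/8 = 320668913/7425000 = 43.19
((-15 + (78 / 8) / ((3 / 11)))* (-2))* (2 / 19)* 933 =-77439/19 = -4075.74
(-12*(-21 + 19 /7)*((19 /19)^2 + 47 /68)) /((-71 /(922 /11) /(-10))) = 4380.89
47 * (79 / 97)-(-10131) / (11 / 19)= 1701116/97 = 17537.28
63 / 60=21/20 = 1.05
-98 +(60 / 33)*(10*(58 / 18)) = -3902/99 = -39.41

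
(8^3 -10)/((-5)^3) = -502/125 = -4.02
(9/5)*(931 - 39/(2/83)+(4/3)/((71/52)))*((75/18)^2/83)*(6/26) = -36557375/612872 = -59.65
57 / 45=19/15 = 1.27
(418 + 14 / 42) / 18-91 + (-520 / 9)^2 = 529823/162 = 3270.51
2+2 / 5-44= -41.60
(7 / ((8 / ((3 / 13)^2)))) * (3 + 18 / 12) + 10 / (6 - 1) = 5975/2704 = 2.21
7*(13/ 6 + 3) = 217/6 = 36.17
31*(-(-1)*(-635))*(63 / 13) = -1240155/13 = -95396.54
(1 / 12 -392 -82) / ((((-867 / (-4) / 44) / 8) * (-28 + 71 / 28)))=56051072/1854513 = 30.22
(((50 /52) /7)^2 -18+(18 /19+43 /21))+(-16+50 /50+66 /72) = -9147525/314678 = -29.07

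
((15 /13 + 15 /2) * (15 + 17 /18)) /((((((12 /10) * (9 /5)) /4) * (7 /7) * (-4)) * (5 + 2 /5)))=-896875/75816 = -11.83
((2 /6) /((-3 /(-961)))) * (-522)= -55738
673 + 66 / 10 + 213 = 4463/5 = 892.60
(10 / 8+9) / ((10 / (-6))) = -123/20 = -6.15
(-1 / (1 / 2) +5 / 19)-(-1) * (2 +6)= 119/19 = 6.26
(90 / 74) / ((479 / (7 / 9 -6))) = -235/17723 = -0.01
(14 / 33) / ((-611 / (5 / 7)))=-10/20163 = 0.00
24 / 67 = 0.36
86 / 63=1.37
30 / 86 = 0.35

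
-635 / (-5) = 127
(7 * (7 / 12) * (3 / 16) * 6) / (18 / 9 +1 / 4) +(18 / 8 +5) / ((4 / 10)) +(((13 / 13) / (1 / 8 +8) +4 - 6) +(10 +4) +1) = 12983/390 = 33.29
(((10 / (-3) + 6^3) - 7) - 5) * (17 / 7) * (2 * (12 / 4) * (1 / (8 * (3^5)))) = 731/486 = 1.50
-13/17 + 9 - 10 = -30/17 = -1.76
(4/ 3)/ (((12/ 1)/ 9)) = 1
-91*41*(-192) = 716352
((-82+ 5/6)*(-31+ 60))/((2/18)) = -42369/2 = -21184.50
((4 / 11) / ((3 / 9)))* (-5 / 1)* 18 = -1080/11 = -98.18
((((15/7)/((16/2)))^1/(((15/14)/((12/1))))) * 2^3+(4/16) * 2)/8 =49/16 = 3.06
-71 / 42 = -1.69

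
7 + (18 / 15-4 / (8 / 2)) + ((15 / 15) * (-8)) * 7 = -48.80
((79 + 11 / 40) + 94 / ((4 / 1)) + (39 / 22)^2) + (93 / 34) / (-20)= 2175911/20570 = 105.78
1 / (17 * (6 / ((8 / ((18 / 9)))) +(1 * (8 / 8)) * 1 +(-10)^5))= -2/3399915 = 0.00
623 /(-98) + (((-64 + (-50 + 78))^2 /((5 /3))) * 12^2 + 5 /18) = 35270021/315 = 111968.32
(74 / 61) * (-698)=-51652/61 = -846.75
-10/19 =-0.53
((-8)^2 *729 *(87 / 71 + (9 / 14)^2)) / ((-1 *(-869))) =24179472/274841 = 87.98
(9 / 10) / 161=9/1610 = 0.01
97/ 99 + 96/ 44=313/99 = 3.16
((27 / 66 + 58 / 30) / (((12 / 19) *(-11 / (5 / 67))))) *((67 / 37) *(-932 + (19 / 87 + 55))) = 140040545/3505491 = 39.95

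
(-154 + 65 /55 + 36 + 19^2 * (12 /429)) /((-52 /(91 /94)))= 106827/53768 = 1.99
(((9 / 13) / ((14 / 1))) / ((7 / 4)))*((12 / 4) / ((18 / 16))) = 48/637 = 0.08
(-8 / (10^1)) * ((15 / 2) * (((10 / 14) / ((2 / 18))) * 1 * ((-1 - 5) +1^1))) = 1350/7 = 192.86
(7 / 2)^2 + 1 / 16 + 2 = 229/16 = 14.31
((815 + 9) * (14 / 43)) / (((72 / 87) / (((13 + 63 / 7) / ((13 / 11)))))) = 6034.56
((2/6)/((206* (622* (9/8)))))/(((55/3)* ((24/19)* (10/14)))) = 133/951380100 = 0.00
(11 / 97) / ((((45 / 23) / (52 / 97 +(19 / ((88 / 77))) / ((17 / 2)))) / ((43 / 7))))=59606041/67180260 = 0.89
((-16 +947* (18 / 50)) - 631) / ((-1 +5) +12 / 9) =-5739/100 = -57.39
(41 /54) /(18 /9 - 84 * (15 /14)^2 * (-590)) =287/21506256 = 0.00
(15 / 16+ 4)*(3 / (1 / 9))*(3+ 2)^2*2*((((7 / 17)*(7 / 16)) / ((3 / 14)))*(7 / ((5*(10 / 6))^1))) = 5121333/1088 = 4707.11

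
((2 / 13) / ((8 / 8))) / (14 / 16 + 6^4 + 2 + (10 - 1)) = 16/136019 = 0.00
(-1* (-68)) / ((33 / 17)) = 1156/33 = 35.03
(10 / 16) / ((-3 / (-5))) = 25/24 = 1.04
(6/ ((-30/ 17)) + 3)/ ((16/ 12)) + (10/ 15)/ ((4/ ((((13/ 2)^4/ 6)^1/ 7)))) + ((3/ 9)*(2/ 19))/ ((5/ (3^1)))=2606447/383040 = 6.80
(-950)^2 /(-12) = -225625/3 = -75208.33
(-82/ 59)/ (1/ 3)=-246/59 = -4.17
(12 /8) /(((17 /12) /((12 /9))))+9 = 177/17 = 10.41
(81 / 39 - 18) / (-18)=23/26 = 0.88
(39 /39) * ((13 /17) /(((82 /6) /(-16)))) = -624/697 = -0.90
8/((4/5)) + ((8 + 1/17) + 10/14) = 2234/119 = 18.77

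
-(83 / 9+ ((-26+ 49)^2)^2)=-279850.22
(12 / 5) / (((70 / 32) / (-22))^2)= 1486848/6125 = 242.75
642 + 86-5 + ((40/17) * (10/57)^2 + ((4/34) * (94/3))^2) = 230565329/312987 = 736.66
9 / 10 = 0.90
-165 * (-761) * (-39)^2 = 190984365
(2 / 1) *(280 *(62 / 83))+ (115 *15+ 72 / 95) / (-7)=171.78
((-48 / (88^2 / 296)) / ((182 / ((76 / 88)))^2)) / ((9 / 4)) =-13357/727452726 = 0.00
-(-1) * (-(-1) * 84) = 84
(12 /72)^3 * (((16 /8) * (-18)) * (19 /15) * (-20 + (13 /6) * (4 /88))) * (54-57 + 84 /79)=-848521/104280 = -8.14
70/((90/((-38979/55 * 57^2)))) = -98499933/55 = -1790907.87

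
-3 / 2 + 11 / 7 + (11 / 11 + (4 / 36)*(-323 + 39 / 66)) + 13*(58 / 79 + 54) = 37052359/54747 = 676.79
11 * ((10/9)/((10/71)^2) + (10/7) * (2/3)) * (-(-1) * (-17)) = -6710869/630 = -10652.17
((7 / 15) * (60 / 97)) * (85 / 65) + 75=95051/1261 = 75.38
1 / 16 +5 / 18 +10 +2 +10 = 3217/144 = 22.34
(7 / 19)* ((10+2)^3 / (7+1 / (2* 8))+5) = 197491/2147 = 91.98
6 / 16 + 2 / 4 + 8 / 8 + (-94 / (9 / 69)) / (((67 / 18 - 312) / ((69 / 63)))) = 4.44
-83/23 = -3.61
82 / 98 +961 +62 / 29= 1369808/1421 = 963.97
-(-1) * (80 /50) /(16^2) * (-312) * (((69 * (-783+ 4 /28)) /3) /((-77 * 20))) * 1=-22.80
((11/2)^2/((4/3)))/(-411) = -121/2192 = -0.06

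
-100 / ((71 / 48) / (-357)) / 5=342720/71 = 4827.04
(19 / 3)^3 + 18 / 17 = 117089/459 = 255.10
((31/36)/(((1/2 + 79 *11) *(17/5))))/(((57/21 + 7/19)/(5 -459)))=-935921/21817494 = -0.04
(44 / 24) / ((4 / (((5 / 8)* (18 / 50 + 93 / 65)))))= 0.51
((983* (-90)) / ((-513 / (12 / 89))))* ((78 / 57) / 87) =1022320/2795223 = 0.37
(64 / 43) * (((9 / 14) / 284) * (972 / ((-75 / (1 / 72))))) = -324/534275 = 0.00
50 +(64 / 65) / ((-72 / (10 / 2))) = 5842/117 = 49.93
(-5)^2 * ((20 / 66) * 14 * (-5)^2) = 87500/33 = 2651.52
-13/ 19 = -0.68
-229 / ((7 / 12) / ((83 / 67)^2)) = -18930972/31423 = -602.46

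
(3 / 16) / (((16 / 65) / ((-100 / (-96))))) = 1625/2048 = 0.79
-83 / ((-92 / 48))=996/23 = 43.30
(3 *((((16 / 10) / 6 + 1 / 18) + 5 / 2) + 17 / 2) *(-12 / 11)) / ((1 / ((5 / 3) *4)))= -8152/33 = -247.03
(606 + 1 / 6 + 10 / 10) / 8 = 75.90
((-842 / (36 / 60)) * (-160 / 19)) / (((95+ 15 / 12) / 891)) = 14549760/133 = 109396.69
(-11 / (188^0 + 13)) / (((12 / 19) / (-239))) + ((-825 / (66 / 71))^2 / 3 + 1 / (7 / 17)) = 262851.84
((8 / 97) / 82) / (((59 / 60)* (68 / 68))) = 240/234643 = 0.00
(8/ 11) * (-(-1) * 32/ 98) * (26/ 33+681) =2879872/17787 = 161.91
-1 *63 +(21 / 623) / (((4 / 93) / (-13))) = -26055/356 = -73.19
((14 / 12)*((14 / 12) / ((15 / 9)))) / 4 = 49/240 = 0.20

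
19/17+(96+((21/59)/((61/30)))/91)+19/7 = 555840270/5567653 = 99.83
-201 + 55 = -146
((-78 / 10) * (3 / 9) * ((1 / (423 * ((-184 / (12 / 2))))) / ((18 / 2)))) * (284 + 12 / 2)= 0.01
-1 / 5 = -0.20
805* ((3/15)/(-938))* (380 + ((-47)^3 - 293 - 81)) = 2387791/134 = 17819.34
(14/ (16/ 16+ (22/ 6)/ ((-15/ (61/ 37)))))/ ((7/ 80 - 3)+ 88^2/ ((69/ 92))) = 399600/175894051 = 0.00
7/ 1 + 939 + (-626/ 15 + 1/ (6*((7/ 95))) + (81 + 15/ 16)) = 553541/560 = 988.47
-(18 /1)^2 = -324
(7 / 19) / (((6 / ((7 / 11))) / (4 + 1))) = 245/1254 = 0.20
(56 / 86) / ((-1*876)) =-7/9417 = 0.00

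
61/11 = 5.55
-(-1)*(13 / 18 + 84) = 1525/18 = 84.72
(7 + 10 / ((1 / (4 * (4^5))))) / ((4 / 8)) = 81934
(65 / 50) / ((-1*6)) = -13/60 = -0.22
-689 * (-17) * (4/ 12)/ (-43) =-11713/129 = -90.80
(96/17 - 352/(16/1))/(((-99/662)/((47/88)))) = 2162423/37026 = 58.40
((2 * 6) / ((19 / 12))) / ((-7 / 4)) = -576/133 = -4.33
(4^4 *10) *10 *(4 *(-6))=-614400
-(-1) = 1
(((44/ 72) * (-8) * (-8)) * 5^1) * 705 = 413600/3 = 137866.67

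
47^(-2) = 1/2209 = 0.00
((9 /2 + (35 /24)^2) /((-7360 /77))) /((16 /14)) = -2057363/33914880 = -0.06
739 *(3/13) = 170.54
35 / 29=1.21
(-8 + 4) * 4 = -16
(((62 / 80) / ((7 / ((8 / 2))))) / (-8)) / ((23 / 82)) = -1271/6440 = -0.20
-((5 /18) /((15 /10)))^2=-0.03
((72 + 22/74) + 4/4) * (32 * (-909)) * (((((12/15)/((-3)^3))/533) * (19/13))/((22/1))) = 7.87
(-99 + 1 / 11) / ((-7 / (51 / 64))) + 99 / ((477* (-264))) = 1102747/97944 = 11.26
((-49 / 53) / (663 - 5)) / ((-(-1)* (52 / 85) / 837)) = -498015/259064 = -1.92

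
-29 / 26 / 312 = -29/8112 = 0.00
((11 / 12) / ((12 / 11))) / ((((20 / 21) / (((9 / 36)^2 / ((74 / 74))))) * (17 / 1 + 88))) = 121/230400 = 0.00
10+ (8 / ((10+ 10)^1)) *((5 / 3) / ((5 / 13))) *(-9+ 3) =-0.40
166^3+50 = 4574346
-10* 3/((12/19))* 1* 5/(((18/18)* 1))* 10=-2375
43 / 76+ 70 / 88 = 569/418 = 1.36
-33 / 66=-1/2 = -0.50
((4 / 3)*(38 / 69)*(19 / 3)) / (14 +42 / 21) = 361/1242 = 0.29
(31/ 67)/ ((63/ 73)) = 2263/4221 = 0.54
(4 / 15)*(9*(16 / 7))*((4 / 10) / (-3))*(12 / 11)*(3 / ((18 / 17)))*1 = -4352/1925 = -2.26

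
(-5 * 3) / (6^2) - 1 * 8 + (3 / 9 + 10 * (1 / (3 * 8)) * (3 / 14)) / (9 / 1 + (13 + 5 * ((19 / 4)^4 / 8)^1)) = -164155541/19506508 = -8.42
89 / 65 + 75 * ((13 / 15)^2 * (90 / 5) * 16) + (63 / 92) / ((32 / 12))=776233949/47840 = 16225.63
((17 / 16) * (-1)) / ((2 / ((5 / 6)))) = -85/192 = -0.44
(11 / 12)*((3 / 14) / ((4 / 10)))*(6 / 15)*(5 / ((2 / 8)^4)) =1760/7 = 251.43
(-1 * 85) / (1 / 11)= -935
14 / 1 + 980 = 994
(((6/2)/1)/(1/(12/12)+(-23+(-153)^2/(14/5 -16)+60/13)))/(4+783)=-858/403075429 = 0.00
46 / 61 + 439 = 439.75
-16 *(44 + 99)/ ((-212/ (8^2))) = 36608/53 = 690.72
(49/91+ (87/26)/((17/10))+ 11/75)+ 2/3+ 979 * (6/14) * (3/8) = 149124061/928200 = 160.66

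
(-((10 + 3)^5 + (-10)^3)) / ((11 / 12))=-403956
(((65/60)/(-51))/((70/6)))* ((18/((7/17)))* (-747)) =29133/490 = 59.46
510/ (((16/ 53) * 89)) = 18.98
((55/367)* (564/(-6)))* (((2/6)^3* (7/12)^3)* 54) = -886655/158544 = -5.59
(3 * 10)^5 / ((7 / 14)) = 48600000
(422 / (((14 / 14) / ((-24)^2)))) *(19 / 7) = 4618368/7 = 659766.86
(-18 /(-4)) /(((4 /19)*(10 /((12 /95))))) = 27/100 = 0.27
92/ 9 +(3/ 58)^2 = 309569/30276 = 10.22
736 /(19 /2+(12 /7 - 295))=-10304/3973 = -2.59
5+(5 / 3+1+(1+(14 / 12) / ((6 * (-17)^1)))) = 5297/612 = 8.66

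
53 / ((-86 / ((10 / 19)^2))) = -2650/15523 = -0.17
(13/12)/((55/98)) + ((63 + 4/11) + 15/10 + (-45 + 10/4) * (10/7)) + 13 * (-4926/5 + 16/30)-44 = -4942856/385 = -12838.59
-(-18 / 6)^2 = -9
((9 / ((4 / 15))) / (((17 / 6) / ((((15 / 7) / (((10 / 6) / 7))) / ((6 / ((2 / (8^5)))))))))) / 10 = 243/2228224 = 0.00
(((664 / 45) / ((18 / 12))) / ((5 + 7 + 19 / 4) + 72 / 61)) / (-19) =-0.03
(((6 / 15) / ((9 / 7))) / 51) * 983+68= 74.00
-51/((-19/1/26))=1326/19 = 69.79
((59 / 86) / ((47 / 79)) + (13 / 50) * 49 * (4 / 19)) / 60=7363483/115197000 = 0.06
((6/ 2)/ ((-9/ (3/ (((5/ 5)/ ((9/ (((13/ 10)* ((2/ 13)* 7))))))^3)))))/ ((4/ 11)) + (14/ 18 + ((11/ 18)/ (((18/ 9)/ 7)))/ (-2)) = -6016651/8232 = -730.89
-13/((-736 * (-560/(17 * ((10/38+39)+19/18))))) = -3047369/140958720 = -0.02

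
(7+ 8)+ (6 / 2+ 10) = 28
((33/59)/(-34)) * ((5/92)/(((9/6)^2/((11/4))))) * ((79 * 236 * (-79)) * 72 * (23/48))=3775805/68 = 55526.54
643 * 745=479035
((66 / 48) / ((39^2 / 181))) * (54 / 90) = 1991/20280 = 0.10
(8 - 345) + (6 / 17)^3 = -1655465/4913 = -336.96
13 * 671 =8723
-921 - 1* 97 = -1018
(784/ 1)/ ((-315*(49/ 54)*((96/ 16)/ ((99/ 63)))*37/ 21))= -528/1295 = -0.41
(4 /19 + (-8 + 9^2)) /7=1391/133 = 10.46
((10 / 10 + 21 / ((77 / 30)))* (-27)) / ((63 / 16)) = -4848/77 = -62.96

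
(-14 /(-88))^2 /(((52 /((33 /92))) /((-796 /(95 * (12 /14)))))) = -68257/39994240 = 0.00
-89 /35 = -2.54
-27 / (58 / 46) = -621/29 = -21.41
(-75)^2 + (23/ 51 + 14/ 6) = 287017/51 = 5627.78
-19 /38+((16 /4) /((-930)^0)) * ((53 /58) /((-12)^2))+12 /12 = 1097/2088 = 0.53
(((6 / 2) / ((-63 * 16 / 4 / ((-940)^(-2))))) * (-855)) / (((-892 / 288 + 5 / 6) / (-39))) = 20007/100818760 = 0.00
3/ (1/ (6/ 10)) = 9/5 = 1.80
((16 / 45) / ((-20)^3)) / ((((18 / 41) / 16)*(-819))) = 82/41461875 = 0.00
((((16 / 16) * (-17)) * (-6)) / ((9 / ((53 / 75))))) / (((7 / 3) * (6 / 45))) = 901/35 = 25.74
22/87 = 0.25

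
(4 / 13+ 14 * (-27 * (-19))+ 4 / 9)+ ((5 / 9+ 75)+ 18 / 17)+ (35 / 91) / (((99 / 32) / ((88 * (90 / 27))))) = 43534240/5967 = 7295.83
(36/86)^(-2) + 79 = 27445/324 = 84.71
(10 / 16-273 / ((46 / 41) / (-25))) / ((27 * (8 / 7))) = 7835905/39744 = 197.16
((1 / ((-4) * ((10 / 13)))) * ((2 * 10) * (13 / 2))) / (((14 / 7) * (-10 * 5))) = 169/400 = 0.42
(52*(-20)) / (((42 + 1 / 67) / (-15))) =209040/563 = 371.30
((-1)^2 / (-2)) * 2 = -1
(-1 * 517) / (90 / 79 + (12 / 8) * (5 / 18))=-490116/1475 = -332.28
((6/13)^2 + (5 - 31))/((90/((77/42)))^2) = -263659/24640200 = -0.01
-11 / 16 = -0.69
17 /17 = 1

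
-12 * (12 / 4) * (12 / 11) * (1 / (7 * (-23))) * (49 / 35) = 432/1265 = 0.34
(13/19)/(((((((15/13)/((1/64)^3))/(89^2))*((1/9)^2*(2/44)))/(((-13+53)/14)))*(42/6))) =397578753/30507008 = 13.03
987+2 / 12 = 987.17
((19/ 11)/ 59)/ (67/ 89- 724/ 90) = -4005/997513 = 0.00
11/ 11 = 1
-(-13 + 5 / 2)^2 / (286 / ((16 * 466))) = -411012/143 = -2874.21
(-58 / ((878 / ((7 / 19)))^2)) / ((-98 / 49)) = 1421/278289124 = 0.00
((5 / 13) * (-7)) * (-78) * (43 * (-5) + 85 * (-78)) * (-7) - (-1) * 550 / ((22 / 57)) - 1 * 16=10063559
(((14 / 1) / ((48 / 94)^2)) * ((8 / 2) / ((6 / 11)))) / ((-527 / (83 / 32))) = -14117719/7285248 = -1.94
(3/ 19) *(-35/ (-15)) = 7/19 = 0.37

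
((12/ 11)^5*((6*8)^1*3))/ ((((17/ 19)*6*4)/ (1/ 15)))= 9455616/13689335 = 0.69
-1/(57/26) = -26/57 = -0.46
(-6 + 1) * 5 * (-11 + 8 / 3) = 625/3 = 208.33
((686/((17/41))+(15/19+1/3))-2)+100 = 1699232/969 = 1753.59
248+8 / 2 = 252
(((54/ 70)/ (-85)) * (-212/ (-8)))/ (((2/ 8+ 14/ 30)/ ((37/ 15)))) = -105894/127925 = -0.83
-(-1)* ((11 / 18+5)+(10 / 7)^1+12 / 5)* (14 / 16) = 5947/720 = 8.26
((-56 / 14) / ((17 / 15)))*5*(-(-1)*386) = -115800/17 = -6811.76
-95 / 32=-2.97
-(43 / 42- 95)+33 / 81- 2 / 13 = 463045/4914 = 94.23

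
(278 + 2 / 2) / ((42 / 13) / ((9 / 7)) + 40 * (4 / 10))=10881/722 = 15.07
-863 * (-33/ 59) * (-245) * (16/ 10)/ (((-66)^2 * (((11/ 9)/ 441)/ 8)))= -895131216/7139 = -125386.08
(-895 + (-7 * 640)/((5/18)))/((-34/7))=119161/34 = 3504.74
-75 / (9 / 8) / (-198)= 100/297 = 0.34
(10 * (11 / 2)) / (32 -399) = -55/367 = -0.15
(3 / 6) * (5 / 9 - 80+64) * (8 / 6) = -278/27 = -10.30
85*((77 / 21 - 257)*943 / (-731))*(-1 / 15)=-716680/387 = -1851.89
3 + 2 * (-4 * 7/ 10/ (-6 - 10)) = 67/20 = 3.35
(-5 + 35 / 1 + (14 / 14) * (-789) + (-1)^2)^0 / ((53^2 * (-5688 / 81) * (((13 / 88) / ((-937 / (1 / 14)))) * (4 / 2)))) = 649341/2884843 = 0.23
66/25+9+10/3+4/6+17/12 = 5117/300 = 17.06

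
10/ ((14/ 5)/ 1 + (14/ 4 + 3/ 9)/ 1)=300/199 = 1.51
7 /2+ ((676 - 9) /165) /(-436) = 251123/71940 = 3.49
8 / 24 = 1/3 = 0.33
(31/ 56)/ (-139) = -31/7784 = 0.00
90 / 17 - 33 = -471/17 = -27.71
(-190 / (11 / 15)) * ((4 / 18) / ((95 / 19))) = -380/33 = -11.52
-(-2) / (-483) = -2/483 = 0.00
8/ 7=1.14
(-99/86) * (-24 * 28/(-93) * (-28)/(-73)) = -310464/97309 = -3.19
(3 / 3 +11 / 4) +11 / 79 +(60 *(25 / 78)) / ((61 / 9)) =1685597/250588 = 6.73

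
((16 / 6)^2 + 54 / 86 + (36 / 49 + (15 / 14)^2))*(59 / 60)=43059557/4551120 = 9.46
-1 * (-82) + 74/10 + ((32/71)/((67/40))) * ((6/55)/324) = 89.40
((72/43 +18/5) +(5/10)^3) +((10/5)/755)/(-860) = 7011681/1298600 = 5.40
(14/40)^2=49/400 = 0.12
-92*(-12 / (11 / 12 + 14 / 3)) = 13248/67 = 197.73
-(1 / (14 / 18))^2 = -81/49 = -1.65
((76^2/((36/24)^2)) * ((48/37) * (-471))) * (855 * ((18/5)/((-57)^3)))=964608/37 = 26070.49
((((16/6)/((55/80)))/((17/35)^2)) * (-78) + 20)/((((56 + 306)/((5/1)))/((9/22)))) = -45148725/6329389 = -7.13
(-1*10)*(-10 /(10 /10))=100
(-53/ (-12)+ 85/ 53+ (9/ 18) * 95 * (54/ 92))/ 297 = 22541/197478 = 0.11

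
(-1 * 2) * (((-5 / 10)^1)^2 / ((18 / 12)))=-1/3 = -0.33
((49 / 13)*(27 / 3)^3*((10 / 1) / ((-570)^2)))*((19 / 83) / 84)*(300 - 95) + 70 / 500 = 767753/4100200 = 0.19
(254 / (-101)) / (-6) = 127/303 = 0.42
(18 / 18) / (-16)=-1/16 = -0.06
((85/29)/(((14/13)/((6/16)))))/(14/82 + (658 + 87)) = 45305/33077632 = 0.00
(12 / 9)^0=1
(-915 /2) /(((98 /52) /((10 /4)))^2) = -3865875/4802 = -805.06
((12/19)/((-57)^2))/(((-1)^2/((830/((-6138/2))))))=-3320/63150813 = 0.00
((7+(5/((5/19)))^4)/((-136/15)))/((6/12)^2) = -977460/17 = -57497.65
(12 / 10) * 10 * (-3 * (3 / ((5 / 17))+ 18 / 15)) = -2052/5 = -410.40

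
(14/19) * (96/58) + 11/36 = 30253/19836 = 1.53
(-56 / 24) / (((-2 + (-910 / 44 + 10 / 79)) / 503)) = 6119498/117603 = 52.04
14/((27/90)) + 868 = 914.67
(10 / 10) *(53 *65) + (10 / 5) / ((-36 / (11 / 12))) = 744109/216 = 3444.95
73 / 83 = 0.88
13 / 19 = 0.68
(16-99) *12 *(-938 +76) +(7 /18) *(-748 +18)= 7724413/9 = 858268.11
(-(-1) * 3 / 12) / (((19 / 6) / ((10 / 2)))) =15/38 = 0.39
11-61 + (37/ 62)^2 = -190831/3844 = -49.64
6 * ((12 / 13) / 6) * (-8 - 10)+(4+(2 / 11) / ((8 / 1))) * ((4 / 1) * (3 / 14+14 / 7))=38067/2002 = 19.01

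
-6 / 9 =-2/3 = -0.67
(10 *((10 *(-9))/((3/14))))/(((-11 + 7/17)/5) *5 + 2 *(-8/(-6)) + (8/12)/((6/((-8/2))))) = 16065/32 = 502.03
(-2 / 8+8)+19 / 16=143/16 = 8.94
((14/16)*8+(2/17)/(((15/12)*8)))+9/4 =3149/340 = 9.26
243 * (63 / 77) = 2187/11 = 198.82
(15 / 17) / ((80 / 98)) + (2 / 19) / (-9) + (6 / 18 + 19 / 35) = 1583459/813960 = 1.95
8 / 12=2/3 = 0.67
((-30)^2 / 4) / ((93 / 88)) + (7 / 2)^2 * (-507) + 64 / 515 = -383014559/63860 = -5997.72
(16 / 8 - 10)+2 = -6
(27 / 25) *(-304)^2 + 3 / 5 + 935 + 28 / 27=68003494/675 = 100745.92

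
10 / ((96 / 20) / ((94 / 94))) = 25/12 = 2.08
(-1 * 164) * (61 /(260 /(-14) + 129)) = -70028/773 = -90.59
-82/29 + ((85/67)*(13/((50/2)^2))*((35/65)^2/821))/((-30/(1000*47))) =-884103446/311064585 = -2.84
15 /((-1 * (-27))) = 5/9 = 0.56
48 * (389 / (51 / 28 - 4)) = -522816/61 = -8570.75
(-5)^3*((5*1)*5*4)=-12500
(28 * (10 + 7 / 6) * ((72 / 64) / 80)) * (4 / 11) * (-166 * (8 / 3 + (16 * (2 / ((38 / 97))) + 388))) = -262017637/2090 = -125367.29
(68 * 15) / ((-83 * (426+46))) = -255/9794 = -0.03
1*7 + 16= 23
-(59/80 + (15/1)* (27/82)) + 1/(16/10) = -16569/3280 = -5.05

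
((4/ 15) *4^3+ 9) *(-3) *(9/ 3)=-1173/5 = -234.60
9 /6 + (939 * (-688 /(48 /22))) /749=-589949/1498 = -393.82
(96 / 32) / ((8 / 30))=45/4 = 11.25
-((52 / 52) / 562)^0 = -1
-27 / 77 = -0.35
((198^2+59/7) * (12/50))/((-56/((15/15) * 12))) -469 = -3044908/1225 = -2485.64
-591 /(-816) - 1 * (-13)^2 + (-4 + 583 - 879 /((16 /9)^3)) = 254.28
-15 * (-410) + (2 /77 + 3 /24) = 3788493/616 = 6150.15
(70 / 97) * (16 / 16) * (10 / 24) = 175/582 = 0.30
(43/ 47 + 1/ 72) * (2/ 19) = 3143/32148 = 0.10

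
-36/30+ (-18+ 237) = 217.80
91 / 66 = 1.38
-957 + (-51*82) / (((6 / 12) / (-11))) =91047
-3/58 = -0.05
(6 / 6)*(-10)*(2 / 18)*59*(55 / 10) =-3245/9 = -360.56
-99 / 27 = -11/3 = -3.67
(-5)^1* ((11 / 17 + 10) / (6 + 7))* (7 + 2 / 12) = -29.35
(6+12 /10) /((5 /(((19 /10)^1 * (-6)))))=-2052/125 = -16.42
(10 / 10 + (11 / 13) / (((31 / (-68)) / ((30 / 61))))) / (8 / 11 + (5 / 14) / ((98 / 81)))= 32342156/379340273 = 0.09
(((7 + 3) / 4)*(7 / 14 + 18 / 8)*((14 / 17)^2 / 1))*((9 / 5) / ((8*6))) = 1617/9248 = 0.17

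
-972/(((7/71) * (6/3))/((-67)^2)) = -154897434/7 = -22128204.86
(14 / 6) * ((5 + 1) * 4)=56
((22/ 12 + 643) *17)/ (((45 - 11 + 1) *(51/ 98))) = 27083/45 = 601.84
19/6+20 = 139/6 = 23.17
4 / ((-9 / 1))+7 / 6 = 13/18 = 0.72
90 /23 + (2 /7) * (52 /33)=23182/5313 = 4.36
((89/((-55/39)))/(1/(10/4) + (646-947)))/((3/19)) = 21983/16533 = 1.33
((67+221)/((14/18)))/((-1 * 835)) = -2592/5845 = -0.44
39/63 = 13/21 = 0.62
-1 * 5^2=-25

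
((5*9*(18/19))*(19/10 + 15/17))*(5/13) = 191565/4199 = 45.62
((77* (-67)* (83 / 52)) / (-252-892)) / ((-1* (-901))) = 38927/4872608 = 0.01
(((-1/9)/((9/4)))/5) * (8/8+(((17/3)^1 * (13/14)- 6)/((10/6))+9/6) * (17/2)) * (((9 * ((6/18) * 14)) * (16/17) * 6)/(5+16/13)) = -387712/103275 = -3.75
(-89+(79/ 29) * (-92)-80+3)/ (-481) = 12082/13949 = 0.87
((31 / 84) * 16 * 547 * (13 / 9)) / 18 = 440882/1701 = 259.19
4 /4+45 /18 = 7/2 = 3.50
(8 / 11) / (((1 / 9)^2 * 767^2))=648/6471179 = 0.00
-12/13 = -0.92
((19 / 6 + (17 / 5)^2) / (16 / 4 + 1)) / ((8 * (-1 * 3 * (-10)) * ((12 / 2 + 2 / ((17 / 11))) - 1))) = 37553/19260000 = 0.00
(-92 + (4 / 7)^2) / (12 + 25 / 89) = -399788/53557 = -7.46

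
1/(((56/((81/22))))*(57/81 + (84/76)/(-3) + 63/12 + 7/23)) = 955719/85613836 = 0.01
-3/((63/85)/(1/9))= -85/189 = -0.45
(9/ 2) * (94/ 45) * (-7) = -329/5 = -65.80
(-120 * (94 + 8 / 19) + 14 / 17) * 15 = -54892410/323 = -169945.54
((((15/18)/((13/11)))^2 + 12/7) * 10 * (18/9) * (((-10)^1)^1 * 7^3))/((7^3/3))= -4709150/3549 = -1326.89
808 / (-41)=-808/41 = -19.71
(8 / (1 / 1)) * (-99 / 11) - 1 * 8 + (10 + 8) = -62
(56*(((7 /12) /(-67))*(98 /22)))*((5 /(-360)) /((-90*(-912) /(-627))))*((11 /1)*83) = -2192113/10419840 = -0.21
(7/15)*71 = 497/15 = 33.13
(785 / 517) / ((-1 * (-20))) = 157/2068 = 0.08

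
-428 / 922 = -214/461 = -0.46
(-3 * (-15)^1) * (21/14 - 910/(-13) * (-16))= -100665/2 = -50332.50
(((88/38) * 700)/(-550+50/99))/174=-2541/149872 = -0.02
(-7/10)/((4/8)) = -7/5 = -1.40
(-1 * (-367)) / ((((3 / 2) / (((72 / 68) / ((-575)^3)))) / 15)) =-13212/646371875 = 0.00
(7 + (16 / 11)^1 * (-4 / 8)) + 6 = 135/11 = 12.27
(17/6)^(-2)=36/289 = 0.12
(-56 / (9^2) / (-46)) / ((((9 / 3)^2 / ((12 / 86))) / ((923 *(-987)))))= -17005352/80109 = -212.28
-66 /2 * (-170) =5610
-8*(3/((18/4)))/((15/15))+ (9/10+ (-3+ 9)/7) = -751/210 = -3.58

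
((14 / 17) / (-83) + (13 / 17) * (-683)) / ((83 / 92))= -67801332/117113 = -578.94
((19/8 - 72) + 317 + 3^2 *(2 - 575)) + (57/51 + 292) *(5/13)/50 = -43381153/8840 = -4907.37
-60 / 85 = -12/17 = -0.71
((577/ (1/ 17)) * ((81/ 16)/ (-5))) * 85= -13506993/16 = -844187.06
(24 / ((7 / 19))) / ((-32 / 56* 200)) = -57/100 = -0.57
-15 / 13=-1.15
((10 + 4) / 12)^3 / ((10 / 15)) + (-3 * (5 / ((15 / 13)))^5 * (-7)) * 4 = 166342351/1296 = 128350.58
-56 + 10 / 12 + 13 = -253/6 = -42.17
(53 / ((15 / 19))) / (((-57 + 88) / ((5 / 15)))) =1007/1395 = 0.72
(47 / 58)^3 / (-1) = -103823/195112 = -0.53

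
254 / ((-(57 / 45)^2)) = -57150/361 = -158.31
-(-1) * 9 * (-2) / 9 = -2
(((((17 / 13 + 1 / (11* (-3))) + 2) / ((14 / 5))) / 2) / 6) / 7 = 0.01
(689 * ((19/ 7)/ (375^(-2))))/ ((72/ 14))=51136718.75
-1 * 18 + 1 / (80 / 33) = -1407/80 = -17.59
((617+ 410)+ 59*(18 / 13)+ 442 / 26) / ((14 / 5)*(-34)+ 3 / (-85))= -248778/21047 = -11.82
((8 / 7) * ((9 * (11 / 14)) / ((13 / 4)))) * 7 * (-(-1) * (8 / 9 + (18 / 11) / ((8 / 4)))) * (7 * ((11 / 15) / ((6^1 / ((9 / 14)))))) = 16.34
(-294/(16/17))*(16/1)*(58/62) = -4675.55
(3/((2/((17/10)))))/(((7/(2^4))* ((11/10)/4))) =1632/77 = 21.19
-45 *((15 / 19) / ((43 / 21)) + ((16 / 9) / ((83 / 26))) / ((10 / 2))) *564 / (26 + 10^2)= -142541318/1424031 = -100.10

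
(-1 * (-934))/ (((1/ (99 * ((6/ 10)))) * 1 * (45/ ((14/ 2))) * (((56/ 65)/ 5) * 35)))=200343/140 = 1431.02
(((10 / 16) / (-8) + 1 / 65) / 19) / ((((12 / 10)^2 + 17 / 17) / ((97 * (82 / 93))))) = -1729995/14946464 = -0.12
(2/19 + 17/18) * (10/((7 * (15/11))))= 3949/3591 = 1.10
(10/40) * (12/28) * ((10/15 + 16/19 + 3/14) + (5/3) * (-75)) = -98375/7448 = -13.21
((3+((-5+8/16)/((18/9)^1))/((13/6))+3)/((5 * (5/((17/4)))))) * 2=1.69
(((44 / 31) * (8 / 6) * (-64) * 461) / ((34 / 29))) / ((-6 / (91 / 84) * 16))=537.43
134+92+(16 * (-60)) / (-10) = 322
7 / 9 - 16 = -137/9 = -15.22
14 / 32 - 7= -105/16 = -6.56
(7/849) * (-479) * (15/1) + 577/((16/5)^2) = -209565/72448 = -2.89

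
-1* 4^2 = -16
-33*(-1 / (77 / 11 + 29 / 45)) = 4.32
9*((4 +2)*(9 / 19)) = 486/19 = 25.58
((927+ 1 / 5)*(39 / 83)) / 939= 60268/129895 = 0.46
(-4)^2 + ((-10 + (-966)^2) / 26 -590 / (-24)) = 5605207/156 = 35930.81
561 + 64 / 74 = 20789/37 = 561.86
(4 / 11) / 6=2/33 = 0.06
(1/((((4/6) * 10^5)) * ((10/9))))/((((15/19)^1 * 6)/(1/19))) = 3/20000000 = 0.00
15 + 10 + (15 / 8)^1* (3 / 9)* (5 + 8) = 265/8 = 33.12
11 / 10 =1.10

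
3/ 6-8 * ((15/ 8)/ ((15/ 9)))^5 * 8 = -58793/512 = -114.83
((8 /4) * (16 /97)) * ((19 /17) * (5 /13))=3040/21437 = 0.14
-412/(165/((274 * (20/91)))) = -451552/3003 = -150.37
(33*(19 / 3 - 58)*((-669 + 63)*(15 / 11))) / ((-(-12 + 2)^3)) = 28179/20 = 1408.95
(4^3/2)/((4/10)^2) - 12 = 188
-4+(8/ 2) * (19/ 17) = 8/17 = 0.47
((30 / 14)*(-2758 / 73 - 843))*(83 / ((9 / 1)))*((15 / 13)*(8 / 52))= -3089.81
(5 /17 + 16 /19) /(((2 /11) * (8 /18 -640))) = -36333/3718376 = -0.01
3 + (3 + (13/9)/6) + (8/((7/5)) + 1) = 4897/378 = 12.96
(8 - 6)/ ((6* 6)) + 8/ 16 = 0.56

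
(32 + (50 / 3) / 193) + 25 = 33053/579 = 57.09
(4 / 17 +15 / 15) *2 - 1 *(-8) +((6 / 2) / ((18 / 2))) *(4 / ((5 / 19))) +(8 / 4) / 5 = 4064/255 = 15.94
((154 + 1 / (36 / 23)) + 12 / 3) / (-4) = -5711/144 = -39.66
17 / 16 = 1.06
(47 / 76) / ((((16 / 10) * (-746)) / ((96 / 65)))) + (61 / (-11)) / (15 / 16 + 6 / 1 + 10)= -0.33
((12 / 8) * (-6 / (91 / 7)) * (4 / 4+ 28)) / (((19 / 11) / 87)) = -1011.24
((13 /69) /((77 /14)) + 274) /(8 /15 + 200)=129995/95128 = 1.37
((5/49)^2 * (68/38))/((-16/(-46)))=9775/182476 = 0.05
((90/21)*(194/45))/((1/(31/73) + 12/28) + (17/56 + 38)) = 0.45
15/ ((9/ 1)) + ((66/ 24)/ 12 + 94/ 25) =6787/1200 = 5.66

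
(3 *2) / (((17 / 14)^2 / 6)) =7056/289 = 24.42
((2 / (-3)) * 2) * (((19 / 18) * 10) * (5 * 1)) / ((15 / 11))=-4180/81 = -51.60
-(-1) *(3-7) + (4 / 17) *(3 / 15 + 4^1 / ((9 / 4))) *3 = -664/255 = -2.60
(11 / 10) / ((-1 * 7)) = -11/70 = -0.16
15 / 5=3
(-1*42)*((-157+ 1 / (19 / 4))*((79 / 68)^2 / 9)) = 43381191/43928 = 987.55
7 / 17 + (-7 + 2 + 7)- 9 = -6.59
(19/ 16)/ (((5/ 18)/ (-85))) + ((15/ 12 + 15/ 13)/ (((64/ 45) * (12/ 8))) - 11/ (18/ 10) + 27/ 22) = -60479863/164736 = -367.13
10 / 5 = 2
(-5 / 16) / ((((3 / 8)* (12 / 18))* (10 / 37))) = -37/8 = -4.62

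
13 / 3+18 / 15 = 83/15 = 5.53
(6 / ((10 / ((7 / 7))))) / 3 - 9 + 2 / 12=-259/30 = -8.63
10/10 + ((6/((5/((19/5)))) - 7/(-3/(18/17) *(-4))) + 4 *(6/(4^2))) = 2738/425 = 6.44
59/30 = 1.97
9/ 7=1.29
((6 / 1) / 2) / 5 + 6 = 33/5 = 6.60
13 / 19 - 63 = -1184/19 = -62.32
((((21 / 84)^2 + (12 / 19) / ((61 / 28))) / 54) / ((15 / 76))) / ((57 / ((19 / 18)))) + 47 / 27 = 3716939/2134512 = 1.74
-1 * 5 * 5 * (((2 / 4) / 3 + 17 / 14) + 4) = -2825/21 = -134.52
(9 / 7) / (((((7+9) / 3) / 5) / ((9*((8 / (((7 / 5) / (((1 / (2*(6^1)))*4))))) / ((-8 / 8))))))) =-2025/98 = -20.66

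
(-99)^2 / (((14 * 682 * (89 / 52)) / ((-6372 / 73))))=-52.35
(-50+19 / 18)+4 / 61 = -48.88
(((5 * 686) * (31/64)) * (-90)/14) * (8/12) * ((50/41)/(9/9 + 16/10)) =-14240625/4264 = -3339.73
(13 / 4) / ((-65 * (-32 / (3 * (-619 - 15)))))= -951/320 = -2.97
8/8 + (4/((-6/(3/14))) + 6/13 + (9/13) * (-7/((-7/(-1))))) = 0.63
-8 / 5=-1.60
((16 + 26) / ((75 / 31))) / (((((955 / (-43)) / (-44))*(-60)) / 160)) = -6569024/71625 = -91.71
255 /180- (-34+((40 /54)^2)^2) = 74647475/2125764 = 35.12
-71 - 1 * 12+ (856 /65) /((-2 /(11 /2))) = -7749/65 = -119.22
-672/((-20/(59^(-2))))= 168/17405 = 0.01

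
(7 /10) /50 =7/500 = 0.01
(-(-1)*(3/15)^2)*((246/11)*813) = 199998/275 = 727.27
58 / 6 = 29/3 = 9.67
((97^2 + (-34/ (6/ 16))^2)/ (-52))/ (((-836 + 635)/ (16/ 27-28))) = -2257925/48843 = -46.23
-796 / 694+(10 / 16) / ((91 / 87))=-138799/252616 = -0.55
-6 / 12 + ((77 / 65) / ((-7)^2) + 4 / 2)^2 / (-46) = -0.59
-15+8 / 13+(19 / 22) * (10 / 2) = -2879/286 = -10.07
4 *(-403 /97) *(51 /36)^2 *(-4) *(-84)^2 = 91310128/97 = 941341.53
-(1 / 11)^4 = -1/14641 = 0.00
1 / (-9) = -1/9 = -0.11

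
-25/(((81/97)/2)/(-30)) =48500/27 = 1796.30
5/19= 0.26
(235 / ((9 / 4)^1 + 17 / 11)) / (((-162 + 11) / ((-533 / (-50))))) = -551122/126085 = -4.37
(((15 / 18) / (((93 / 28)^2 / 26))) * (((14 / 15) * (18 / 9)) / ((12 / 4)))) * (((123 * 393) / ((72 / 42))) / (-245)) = -54741232/389205 = -140.65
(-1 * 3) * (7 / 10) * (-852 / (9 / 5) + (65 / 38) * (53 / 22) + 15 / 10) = 982.20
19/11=1.73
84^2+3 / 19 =134067/19 = 7056.16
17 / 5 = 3.40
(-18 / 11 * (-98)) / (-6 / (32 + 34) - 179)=-0.90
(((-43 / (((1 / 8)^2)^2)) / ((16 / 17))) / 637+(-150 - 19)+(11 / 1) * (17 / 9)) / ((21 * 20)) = -1266991/1203930 = -1.05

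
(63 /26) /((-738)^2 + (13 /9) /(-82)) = 3321/746473481 = 0.00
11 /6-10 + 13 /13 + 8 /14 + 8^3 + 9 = 21605/42 = 514.40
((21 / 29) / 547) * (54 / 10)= 567/79315 = 0.01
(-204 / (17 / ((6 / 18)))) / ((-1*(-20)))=-1/5 = -0.20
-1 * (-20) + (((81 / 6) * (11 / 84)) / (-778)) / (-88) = 6970889/348544 = 20.00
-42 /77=-6/11 = -0.55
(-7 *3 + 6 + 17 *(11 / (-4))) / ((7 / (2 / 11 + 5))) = -45.71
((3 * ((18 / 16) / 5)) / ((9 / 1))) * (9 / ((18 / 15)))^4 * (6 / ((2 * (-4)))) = -91125/512 = -177.98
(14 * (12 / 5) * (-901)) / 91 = -21624/65 = -332.68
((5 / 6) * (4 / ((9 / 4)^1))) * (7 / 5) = 56/27 = 2.07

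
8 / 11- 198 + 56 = -1554/11 = -141.27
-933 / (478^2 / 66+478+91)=-30789/133019 = -0.23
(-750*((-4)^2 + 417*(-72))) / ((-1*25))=-900240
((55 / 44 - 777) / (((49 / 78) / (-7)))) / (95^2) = 121017/126350 = 0.96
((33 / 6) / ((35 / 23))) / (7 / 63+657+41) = 2277/439810 = 0.01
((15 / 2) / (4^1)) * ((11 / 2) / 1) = 165/16 = 10.31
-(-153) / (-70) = -2.19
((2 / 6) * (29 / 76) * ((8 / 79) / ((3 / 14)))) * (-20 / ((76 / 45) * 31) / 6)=-10150/2652267 = 0.00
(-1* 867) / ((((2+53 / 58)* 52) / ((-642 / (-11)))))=-8070903/24167 = -333.96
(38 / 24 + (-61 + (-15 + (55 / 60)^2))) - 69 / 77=-825751/11088 = -74.47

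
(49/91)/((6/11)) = 77/78 = 0.99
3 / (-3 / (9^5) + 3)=59049/59048 = 1.00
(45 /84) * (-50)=-375/14 = -26.79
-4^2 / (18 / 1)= -0.89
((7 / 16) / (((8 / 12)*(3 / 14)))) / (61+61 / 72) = 441/8906 = 0.05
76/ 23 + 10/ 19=1674/437 = 3.83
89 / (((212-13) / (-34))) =-3026/199 = -15.21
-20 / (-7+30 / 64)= 3.06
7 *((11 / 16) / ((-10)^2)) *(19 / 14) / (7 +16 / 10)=209/27520 = 0.01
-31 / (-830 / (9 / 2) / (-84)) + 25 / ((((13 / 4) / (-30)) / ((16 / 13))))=-20910171/70135 = -298.14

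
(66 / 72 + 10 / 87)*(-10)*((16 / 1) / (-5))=2872/87 = 33.01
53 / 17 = 3.12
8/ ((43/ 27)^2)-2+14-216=-371364/1849 = -200.85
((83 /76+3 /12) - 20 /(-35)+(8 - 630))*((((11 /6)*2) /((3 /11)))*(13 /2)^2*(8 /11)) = -256164.61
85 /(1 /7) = 595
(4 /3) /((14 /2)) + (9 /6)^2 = 205/84 = 2.44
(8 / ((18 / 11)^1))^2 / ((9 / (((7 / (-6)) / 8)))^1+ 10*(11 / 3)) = -6776/7101 = -0.95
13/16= 0.81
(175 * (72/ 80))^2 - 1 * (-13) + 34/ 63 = 6254587/252 = 24819.79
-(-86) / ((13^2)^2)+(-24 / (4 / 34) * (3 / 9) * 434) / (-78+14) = 461.13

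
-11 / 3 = -3.67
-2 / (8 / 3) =-3/4 = -0.75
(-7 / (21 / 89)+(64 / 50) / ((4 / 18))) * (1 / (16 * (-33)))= 163/3600 = 0.05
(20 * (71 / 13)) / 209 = 0.52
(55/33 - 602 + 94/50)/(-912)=11221/17100 = 0.66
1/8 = 0.12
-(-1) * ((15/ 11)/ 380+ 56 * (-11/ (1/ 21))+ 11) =-10805297/836 = -12925.00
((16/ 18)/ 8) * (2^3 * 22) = 176/9 = 19.56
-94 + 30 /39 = -1212/13 = -93.23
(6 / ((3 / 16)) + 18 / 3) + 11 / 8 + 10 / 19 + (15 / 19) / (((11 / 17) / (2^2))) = 74875/1672 = 44.78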